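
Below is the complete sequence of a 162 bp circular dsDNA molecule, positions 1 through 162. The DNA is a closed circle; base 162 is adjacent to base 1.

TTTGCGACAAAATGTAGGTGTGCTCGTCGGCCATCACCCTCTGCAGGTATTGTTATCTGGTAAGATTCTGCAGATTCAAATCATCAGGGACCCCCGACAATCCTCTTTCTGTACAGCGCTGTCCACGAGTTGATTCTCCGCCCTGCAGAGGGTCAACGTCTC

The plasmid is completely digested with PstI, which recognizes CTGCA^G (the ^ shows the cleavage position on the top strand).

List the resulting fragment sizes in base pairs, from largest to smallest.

PstI sites (CTGCAG) start at positions 41, 68, 143.
PstI cuts after base 5 of each site (before the last base), so after positions 45, 72, 147.
Circular molecule, 3 cuts → 3 fragments:
  46–72 → 27 bp
  73–147 → 75 bp
  148–162 then 1–45 → 15 + 45 = 60 bp
Sorted largest to smallest: 75, 60, 27 bp.

75, 60, 27 bp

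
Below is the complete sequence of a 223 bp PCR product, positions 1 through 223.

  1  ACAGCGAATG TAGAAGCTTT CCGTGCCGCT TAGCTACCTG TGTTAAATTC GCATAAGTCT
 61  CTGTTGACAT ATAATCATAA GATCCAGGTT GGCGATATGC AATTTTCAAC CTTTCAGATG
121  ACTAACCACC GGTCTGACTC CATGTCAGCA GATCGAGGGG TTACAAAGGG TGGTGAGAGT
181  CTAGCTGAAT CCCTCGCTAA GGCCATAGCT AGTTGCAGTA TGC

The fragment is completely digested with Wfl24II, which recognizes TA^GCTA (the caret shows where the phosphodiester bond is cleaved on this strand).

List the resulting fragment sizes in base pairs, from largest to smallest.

Wfl24II sites (TAGCTA) start at positions 31, 206.
Wfl24II cuts after base 2 of each site, so after positions 32, 207.
Linear molecule, 2 cuts → 3 fragments:
  1–32 → 32 bp
  33–207 → 175 bp
  208–223 → 16 bp
Sorted largest to smallest: 175, 32, 16 bp.

175, 32, 16 bp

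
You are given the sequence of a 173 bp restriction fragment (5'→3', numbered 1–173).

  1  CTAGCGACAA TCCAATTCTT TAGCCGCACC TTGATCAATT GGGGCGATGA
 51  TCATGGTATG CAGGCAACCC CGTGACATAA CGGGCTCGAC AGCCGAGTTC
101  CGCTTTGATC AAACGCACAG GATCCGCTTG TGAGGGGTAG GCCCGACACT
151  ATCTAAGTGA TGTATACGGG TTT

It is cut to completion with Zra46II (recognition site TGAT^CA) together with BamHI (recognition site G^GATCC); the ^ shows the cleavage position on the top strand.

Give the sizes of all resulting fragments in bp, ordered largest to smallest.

58, 53, 35, 16, 11 bp

Zra46II sites (TGATCA) start at positions 32, 48, 106.
Zra46II cuts after base 4 of each site, so after positions 35, 51, 109.
The BamHI site (GGATCC) starts at position 120.
BamHI cuts after the first base of each site, so after position 120.
Combined cut positions: 35, 51, 109, 120.
Linear molecule, 4 cuts → 5 fragments:
  1–35 → 35 bp
  36–51 → 16 bp
  52–109 → 58 bp
  110–120 → 11 bp
  121–173 → 53 bp
Sorted largest to smallest: 58, 53, 35, 16, 11 bp.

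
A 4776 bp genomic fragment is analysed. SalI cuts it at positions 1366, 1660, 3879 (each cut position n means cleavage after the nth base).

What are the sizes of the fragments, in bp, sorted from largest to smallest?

2219, 1366, 897, 294 bp

Linear molecule, 3 cuts → 4 fragments:
  1366 − 0 = 1366 bp
  1660 − 1366 = 294 bp
  3879 − 1660 = 2219 bp
  4776 − 3879 = 897 bp
Sorted largest to smallest: 2219, 1366, 897, 294 bp.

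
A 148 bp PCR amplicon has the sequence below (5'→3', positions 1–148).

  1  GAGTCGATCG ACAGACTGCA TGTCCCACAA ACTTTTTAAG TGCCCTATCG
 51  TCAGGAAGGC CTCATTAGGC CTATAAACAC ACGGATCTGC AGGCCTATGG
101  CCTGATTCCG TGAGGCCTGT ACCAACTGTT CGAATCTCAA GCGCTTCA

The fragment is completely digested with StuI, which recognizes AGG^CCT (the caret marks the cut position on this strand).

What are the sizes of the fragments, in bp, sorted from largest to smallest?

59, 33, 24, 22, 10 bp

StuI sites (AGGCCT) start at positions 57, 67, 91, 113.
StuI cuts after base 3 of each site, so after positions 59, 69, 93, 115.
Linear molecule, 4 cuts → 5 fragments:
  1–59 → 59 bp
  60–69 → 10 bp
  70–93 → 24 bp
  94–115 → 22 bp
  116–148 → 33 bp
Sorted largest to smallest: 59, 33, 24, 22, 10 bp.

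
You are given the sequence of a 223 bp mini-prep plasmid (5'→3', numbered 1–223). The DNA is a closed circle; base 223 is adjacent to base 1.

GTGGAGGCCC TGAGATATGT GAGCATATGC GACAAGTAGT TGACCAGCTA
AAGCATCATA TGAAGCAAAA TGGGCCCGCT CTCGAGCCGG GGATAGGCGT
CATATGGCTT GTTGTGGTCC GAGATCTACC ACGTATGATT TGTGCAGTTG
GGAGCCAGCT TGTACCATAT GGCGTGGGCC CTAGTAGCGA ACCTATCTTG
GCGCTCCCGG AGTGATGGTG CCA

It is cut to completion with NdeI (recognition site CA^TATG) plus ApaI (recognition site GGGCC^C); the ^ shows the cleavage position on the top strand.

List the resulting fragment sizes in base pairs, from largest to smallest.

NdeI sites (CATATG) start at positions 24, 57, 101, 166.
NdeI cuts after base 2 of each site, so after positions 25, 58, 102, 167.
ApaI sites (GGGCCC) start at positions 72, 176.
ApaI cuts after base 5 of each site (before the last base), so after positions 76, 180.
Combined cut positions: 25, 58, 76, 102, 167, 180.
Circular molecule, 6 cuts → 6 fragments:
  26–58 → 33 bp
  59–76 → 18 bp
  77–102 → 26 bp
  103–167 → 65 bp
  168–180 → 13 bp
  181–223 then 1–25 → 43 + 25 = 68 bp
Sorted largest to smallest: 68, 65, 33, 26, 18, 13 bp.

68, 65, 33, 26, 18, 13 bp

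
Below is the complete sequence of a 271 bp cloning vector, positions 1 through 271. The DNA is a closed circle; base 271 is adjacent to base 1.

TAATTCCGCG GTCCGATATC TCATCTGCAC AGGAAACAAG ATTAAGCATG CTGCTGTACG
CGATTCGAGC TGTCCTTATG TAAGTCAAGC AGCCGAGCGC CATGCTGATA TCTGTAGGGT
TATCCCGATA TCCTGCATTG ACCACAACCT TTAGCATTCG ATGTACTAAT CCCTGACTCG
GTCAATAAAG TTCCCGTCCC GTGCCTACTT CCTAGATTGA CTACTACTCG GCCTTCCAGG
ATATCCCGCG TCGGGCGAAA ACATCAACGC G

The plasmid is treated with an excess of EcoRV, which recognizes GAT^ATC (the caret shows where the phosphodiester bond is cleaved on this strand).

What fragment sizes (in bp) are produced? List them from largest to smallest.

EcoRV sites (GATATC) start at positions 15, 107, 127, 240.
EcoRV cuts after base 3 of each site, so after positions 17, 109, 129, 242.
Circular molecule, 4 cuts → 4 fragments:
  18–109 → 92 bp
  110–129 → 20 bp
  130–242 → 113 bp
  243–271 then 1–17 → 29 + 17 = 46 bp
Sorted largest to smallest: 113, 92, 46, 20 bp.

113, 92, 46, 20 bp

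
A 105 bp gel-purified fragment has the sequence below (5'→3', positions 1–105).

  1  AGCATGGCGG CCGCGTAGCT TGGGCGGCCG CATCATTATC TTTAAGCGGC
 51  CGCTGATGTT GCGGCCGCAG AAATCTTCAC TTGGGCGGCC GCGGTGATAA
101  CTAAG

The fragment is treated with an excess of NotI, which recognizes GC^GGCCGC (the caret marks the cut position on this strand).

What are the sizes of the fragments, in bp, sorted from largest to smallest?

24, 22, 19, 17, 15, 8 bp

NotI sites (GCGGCCGC) start at positions 7, 24, 46, 61, 85.
NotI cuts after base 2 of each site, so after positions 8, 25, 47, 62, 86.
Linear molecule, 5 cuts → 6 fragments:
  1–8 → 8 bp
  9–25 → 17 bp
  26–47 → 22 bp
  48–62 → 15 bp
  63–86 → 24 bp
  87–105 → 19 bp
Sorted largest to smallest: 24, 22, 19, 17, 15, 8 bp.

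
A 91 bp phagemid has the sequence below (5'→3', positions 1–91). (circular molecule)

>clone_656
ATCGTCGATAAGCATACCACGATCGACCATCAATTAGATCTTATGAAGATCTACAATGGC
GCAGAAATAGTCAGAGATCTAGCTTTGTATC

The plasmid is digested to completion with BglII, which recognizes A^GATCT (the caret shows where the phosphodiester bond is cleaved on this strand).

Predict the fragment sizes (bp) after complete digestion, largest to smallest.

BglII sites (AGATCT) start at positions 36, 47, 75.
BglII cuts after the first base of each site, so after positions 36, 47, 75.
Circular molecule, 3 cuts → 3 fragments:
  37–47 → 11 bp
  48–75 → 28 bp
  76–91 then 1–36 → 16 + 36 = 52 bp
Sorted largest to smallest: 52, 28, 11 bp.

52, 28, 11 bp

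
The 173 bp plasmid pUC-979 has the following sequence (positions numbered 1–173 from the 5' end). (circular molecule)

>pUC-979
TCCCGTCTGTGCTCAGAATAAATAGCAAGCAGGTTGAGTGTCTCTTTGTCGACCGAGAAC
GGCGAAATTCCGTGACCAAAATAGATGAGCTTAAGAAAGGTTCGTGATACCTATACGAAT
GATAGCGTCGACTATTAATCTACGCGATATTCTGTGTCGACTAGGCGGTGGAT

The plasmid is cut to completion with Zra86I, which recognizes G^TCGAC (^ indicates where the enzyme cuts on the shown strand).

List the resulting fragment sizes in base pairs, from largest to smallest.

Zra86I sites (GTCGAC) start at positions 48, 127, 156.
Zra86I cuts after the first base of each site, so after positions 48, 127, 156.
Circular molecule, 3 cuts → 3 fragments:
  49–127 → 79 bp
  128–156 → 29 bp
  157–173 then 1–48 → 17 + 48 = 65 bp
Sorted largest to smallest: 79, 65, 29 bp.

79, 65, 29 bp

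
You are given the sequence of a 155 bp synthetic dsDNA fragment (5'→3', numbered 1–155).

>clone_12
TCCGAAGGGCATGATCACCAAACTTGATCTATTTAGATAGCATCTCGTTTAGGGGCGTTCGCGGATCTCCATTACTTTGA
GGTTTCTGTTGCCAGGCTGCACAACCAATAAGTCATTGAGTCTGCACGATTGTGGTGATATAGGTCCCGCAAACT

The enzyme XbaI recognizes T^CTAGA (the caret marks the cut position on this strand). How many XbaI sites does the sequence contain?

No occurrence of TCTAGA is present in the sequence.
XbaI does not cut: 0 sites.

0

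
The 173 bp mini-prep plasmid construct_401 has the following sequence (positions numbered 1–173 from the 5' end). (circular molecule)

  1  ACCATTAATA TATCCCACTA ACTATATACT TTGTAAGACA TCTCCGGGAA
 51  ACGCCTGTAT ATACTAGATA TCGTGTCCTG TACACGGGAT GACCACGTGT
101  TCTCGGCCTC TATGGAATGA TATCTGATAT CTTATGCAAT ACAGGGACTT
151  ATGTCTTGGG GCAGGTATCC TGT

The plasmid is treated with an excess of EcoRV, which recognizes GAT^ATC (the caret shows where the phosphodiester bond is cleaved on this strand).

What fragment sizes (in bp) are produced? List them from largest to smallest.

EcoRV sites (GATATC) start at positions 67, 119, 126.
EcoRV cuts after base 3 of each site, so after positions 69, 121, 128.
Circular molecule, 3 cuts → 3 fragments:
  70–121 → 52 bp
  122–128 → 7 bp
  129–173 then 1–69 → 45 + 69 = 114 bp
Sorted largest to smallest: 114, 52, 7 bp.

114, 52, 7 bp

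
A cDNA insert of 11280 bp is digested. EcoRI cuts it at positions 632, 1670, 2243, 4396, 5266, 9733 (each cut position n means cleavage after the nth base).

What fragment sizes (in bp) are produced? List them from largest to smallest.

Linear molecule, 6 cuts → 7 fragments:
  632 − 0 = 632 bp
  1670 − 632 = 1038 bp
  2243 − 1670 = 573 bp
  4396 − 2243 = 2153 bp
  5266 − 4396 = 870 bp
  9733 − 5266 = 4467 bp
  11280 − 9733 = 1547 bp
Sorted largest to smallest: 4467, 2153, 1547, 1038, 870, 632, 573 bp.

4467, 2153, 1547, 1038, 870, 632, 573 bp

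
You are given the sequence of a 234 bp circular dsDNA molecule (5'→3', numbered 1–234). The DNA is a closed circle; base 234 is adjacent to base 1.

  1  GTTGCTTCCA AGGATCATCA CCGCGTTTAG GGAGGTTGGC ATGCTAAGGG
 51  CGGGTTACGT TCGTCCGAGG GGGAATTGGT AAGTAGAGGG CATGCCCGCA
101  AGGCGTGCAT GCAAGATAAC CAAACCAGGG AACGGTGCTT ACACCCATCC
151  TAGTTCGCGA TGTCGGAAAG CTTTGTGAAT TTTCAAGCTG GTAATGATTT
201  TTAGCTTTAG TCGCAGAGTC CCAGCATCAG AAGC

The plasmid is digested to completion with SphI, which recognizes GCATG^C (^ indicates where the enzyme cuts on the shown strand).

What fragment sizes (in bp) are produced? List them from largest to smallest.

SphI sites (GCATGC) start at positions 39, 90, 107.
SphI cuts after base 5 of each site (before the last base), so after positions 43, 94, 111.
Circular molecule, 3 cuts → 3 fragments:
  44–94 → 51 bp
  95–111 → 17 bp
  112–234 then 1–43 → 123 + 43 = 166 bp
Sorted largest to smallest: 166, 51, 17 bp.

166, 51, 17 bp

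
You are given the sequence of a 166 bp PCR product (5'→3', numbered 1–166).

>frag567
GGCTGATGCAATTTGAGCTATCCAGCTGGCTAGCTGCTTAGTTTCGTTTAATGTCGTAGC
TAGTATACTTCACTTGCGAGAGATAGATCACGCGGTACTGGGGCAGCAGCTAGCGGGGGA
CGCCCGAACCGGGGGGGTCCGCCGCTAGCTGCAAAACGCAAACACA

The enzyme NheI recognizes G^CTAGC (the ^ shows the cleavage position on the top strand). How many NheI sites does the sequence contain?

3

GCTAGC occurs starting at positions 29, 109, 144.
NheI cuts at 3 sites.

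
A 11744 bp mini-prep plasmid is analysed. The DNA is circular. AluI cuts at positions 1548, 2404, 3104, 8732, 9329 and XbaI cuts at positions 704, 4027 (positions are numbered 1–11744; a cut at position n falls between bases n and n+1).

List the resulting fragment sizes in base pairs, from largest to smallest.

Combined cut positions (sorted): 704, 1548, 2404, 3104, 4027, 8732, 9329.
Circular molecule, 7 cuts → 7 fragments:
  1548 − 704 = 844 bp
  2404 − 1548 = 856 bp
  3104 − 2404 = 700 bp
  4027 − 3104 = 923 bp
  8732 − 4027 = 4705 bp
  9329 − 8732 = 597 bp
  wrap: 11744 − 9329 + 704 = 3119 bp
Sorted largest to smallest: 4705, 3119, 923, 856, 844, 700, 597 bp.

4705, 3119, 923, 856, 844, 700, 597 bp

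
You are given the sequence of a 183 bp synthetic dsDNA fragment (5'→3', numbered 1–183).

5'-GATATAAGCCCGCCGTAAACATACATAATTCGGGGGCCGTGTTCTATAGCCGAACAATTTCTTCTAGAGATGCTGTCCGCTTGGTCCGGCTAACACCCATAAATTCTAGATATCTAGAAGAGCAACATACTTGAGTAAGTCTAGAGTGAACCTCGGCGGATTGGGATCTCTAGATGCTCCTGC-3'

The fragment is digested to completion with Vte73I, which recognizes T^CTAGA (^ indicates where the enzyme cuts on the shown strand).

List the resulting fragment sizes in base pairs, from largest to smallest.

63, 42, 29, 27, 14, 8 bp

Vte73I sites (TCTAGA) start at positions 63, 105, 113, 140, 169.
Vte73I cuts after the first base of each site, so after positions 63, 105, 113, 140, 169.
Linear molecule, 5 cuts → 6 fragments:
  1–63 → 63 bp
  64–105 → 42 bp
  106–113 → 8 bp
  114–140 → 27 bp
  141–169 → 29 bp
  170–183 → 14 bp
Sorted largest to smallest: 63, 42, 29, 27, 14, 8 bp.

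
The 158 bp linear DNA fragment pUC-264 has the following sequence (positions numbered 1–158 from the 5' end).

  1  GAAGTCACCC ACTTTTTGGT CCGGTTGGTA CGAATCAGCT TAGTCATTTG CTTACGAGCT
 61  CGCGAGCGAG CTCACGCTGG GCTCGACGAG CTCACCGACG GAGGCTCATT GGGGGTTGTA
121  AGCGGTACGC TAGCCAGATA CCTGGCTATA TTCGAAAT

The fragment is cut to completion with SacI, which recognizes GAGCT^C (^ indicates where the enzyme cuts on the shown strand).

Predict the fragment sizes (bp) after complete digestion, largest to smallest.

66, 60, 20, 12 bp

SacI sites (GAGCTC) start at positions 56, 68, 88.
SacI cuts after base 5 of each site (before the last base), so after positions 60, 72, 92.
Linear molecule, 3 cuts → 4 fragments:
  1–60 → 60 bp
  61–72 → 12 bp
  73–92 → 20 bp
  93–158 → 66 bp
Sorted largest to smallest: 66, 60, 20, 12 bp.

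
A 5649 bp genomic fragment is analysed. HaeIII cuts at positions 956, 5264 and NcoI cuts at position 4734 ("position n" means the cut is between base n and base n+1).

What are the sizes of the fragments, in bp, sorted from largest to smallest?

3778, 956, 530, 385 bp

Combined cut positions (sorted): 956, 4734, 5264.
Linear molecule, 3 cuts → 4 fragments:
  956 − 0 = 956 bp
  4734 − 956 = 3778 bp
  5264 − 4734 = 530 bp
  5649 − 5264 = 385 bp
Sorted largest to smallest: 3778, 956, 530, 385 bp.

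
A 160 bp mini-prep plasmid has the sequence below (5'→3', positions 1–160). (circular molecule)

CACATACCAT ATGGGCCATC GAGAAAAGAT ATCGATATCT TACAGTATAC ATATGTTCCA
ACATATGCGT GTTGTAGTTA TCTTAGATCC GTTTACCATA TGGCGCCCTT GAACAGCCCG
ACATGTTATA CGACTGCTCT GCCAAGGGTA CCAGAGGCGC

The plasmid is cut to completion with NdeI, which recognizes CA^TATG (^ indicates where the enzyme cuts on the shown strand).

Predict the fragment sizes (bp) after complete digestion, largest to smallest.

NdeI sites (CATATG) start at positions 8, 50, 62, 97.
NdeI cuts after base 2 of each site, so after positions 9, 51, 63, 98.
Circular molecule, 4 cuts → 4 fragments:
  10–51 → 42 bp
  52–63 → 12 bp
  64–98 → 35 bp
  99–160 then 1–9 → 62 + 9 = 71 bp
Sorted largest to smallest: 71, 42, 35, 12 bp.

71, 42, 35, 12 bp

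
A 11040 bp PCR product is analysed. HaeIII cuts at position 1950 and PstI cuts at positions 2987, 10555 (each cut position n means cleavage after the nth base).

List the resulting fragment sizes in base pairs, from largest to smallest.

7568, 1950, 1037, 485 bp

Combined cut positions (sorted): 1950, 2987, 10555.
Linear molecule, 3 cuts → 4 fragments:
  1950 − 0 = 1950 bp
  2987 − 1950 = 1037 bp
  10555 − 2987 = 7568 bp
  11040 − 10555 = 485 bp
Sorted largest to smallest: 7568, 1950, 1037, 485 bp.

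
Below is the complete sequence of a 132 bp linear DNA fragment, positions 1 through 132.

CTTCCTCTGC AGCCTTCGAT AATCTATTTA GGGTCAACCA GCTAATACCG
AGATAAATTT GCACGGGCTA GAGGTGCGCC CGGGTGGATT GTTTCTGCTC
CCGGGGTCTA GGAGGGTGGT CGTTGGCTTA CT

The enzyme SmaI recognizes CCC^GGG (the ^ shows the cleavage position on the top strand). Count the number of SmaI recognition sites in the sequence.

2

CCCGGG occurs starting at positions 79, 100.
SmaI cuts at 2 sites.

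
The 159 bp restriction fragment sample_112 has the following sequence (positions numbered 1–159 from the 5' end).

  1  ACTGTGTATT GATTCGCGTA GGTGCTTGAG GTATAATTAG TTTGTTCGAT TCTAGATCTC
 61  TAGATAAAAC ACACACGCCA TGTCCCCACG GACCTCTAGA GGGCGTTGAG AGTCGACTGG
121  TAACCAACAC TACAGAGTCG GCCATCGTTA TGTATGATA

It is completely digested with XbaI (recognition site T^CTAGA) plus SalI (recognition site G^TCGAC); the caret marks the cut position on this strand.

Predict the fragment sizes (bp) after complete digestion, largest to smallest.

XbaI sites (TCTAGA) start at positions 51, 59, 95.
XbaI cuts after the first base of each site, so after positions 51, 59, 95.
The SalI site (GTCGAC) starts at position 112.
SalI cuts after the first base of each site, so after position 112.
Combined cut positions: 51, 59, 95, 112.
Linear molecule, 4 cuts → 5 fragments:
  1–51 → 51 bp
  52–59 → 8 bp
  60–95 → 36 bp
  96–112 → 17 bp
  113–159 → 47 bp
Sorted largest to smallest: 51, 47, 36, 17, 8 bp.

51, 47, 36, 17, 8 bp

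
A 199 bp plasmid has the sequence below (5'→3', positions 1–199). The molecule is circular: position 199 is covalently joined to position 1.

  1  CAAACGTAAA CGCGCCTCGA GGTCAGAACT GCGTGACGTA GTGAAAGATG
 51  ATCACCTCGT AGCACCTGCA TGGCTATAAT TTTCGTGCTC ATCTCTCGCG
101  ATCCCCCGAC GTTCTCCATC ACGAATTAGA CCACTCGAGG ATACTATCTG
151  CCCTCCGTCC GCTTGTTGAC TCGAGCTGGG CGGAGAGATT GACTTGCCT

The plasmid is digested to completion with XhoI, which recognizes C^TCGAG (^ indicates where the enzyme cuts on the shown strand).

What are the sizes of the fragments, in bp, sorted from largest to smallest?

XhoI sites (CTCGAG) start at positions 16, 134, 170.
XhoI cuts after the first base of each site, so after positions 16, 134, 170.
Circular molecule, 3 cuts → 3 fragments:
  17–134 → 118 bp
  135–170 → 36 bp
  171–199 then 1–16 → 29 + 16 = 45 bp
Sorted largest to smallest: 118, 45, 36 bp.

118, 45, 36 bp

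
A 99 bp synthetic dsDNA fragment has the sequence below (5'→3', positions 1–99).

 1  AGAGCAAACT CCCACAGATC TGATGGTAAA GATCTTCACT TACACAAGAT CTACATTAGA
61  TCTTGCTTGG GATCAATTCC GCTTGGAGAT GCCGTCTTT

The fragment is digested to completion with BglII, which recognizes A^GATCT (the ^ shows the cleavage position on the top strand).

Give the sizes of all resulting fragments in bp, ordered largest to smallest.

41, 17, 16, 14, 11 bp

BglII sites (AGATCT) start at positions 16, 30, 47, 58.
BglII cuts after the first base of each site, so after positions 16, 30, 47, 58.
Linear molecule, 4 cuts → 5 fragments:
  1–16 → 16 bp
  17–30 → 14 bp
  31–47 → 17 bp
  48–58 → 11 bp
  59–99 → 41 bp
Sorted largest to smallest: 41, 17, 16, 14, 11 bp.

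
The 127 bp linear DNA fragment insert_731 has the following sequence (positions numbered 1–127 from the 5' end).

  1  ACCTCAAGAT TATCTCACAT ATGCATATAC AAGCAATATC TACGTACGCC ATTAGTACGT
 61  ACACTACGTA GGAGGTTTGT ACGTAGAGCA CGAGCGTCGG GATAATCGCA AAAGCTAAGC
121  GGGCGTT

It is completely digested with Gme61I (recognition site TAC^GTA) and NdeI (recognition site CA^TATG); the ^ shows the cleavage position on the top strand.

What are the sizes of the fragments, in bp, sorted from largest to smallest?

45, 24, 19, 15, 15, 9 bp

Gme61I sites (TACGTA) start at positions 41, 56, 65, 80.
Gme61I cuts after base 3 of each site, so after positions 43, 58, 67, 82.
The NdeI site (CATATG) starts at position 18.
NdeI cuts after base 2 of each site, so after position 19.
Combined cut positions: 19, 43, 58, 67, 82.
Linear molecule, 5 cuts → 6 fragments:
  1–19 → 19 bp
  20–43 → 24 bp
  44–58 → 15 bp
  59–67 → 9 bp
  68–82 → 15 bp
  83–127 → 45 bp
Sorted largest to smallest: 45, 24, 19, 15, 15, 9 bp.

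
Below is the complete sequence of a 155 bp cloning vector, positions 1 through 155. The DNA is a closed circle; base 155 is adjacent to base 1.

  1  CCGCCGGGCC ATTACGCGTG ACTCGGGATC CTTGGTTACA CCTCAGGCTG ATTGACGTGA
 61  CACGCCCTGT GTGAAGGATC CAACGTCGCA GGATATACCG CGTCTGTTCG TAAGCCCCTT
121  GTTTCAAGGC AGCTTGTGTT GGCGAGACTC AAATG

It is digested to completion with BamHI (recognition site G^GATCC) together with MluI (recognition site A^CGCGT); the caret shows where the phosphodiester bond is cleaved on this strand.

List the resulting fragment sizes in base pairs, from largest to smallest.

BamHI sites (GGATCC) start at positions 26, 76.
BamHI cuts after the first base of each site, so after positions 26, 76.
The MluI site (ACGCGT) starts at position 14.
MluI cuts after the first base of each site, so after position 14.
Combined cut positions: 14, 26, 76.
Circular molecule, 3 cuts → 3 fragments:
  15–26 → 12 bp
  27–76 → 50 bp
  77–155 then 1–14 → 79 + 14 = 93 bp
Sorted largest to smallest: 93, 50, 12 bp.

93, 50, 12 bp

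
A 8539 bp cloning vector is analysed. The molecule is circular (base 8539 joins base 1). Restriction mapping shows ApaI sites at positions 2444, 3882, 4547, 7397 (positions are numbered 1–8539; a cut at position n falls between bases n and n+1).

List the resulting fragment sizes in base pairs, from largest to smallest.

3586, 2850, 1438, 665 bp

Circular molecule, 4 cuts → 4 fragments:
  3882 − 2444 = 1438 bp
  4547 − 3882 = 665 bp
  7397 − 4547 = 2850 bp
  wrap: 8539 − 7397 + 2444 = 3586 bp
Sorted largest to smallest: 3586, 2850, 1438, 665 bp.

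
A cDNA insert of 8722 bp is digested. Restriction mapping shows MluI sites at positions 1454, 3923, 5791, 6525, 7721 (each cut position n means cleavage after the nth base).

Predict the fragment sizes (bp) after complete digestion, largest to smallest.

2469, 1868, 1454, 1196, 1001, 734 bp

Linear molecule, 5 cuts → 6 fragments:
  1454 − 0 = 1454 bp
  3923 − 1454 = 2469 bp
  5791 − 3923 = 1868 bp
  6525 − 5791 = 734 bp
  7721 − 6525 = 1196 bp
  8722 − 7721 = 1001 bp
Sorted largest to smallest: 2469, 1868, 1454, 1196, 1001, 734 bp.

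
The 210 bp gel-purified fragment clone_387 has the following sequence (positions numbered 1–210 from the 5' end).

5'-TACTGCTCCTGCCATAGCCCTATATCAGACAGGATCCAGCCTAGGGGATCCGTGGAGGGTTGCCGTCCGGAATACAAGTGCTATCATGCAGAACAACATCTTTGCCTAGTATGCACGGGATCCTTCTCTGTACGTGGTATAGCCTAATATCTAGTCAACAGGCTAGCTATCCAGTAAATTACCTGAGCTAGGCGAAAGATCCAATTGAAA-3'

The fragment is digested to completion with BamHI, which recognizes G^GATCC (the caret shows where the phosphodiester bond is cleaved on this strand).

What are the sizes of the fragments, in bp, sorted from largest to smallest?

BamHI sites (GGATCC) start at positions 32, 46, 118.
BamHI cuts after the first base of each site, so after positions 32, 46, 118.
Linear molecule, 3 cuts → 4 fragments:
  1–32 → 32 bp
  33–46 → 14 bp
  47–118 → 72 bp
  119–210 → 92 bp
Sorted largest to smallest: 92, 72, 32, 14 bp.

92, 72, 32, 14 bp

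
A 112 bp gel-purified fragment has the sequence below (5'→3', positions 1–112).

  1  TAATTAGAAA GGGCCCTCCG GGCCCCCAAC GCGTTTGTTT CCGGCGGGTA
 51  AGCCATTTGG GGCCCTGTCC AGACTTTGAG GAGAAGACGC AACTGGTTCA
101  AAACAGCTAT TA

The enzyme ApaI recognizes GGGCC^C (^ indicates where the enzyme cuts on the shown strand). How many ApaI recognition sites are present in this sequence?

3

GGGCCC occurs starting at positions 11, 20, 60.
ApaI cuts at 3 sites.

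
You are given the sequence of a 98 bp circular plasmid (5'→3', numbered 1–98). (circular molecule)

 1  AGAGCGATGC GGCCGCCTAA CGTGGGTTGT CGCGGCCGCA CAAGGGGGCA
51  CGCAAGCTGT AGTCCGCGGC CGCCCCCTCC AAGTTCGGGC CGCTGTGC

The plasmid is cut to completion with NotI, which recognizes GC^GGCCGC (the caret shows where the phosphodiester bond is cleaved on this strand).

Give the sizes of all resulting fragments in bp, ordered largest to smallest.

41, 34, 23 bp

NotI sites (GCGGCCGC) start at positions 9, 32, 66.
NotI cuts after base 2 of each site, so after positions 10, 33, 67.
Circular molecule, 3 cuts → 3 fragments:
  11–33 → 23 bp
  34–67 → 34 bp
  68–98 then 1–10 → 31 + 10 = 41 bp
Sorted largest to smallest: 41, 34, 23 bp.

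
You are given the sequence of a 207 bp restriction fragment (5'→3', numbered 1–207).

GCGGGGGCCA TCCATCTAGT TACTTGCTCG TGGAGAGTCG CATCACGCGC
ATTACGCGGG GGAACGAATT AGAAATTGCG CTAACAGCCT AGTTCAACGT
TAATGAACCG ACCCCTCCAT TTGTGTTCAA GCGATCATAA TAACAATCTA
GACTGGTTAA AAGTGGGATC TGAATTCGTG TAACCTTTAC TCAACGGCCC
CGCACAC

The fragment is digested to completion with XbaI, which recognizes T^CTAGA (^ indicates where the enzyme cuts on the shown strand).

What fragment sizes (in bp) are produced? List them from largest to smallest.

147, 60 bp

The XbaI site (TCTAGA) starts at position 147.
XbaI cuts after the first base of each site, so after position 147.
Linear molecule, 1 cut → 2 fragments:
  1–147 → 147 bp
  148–207 → 60 bp
Sorted largest to smallest: 147, 60 bp.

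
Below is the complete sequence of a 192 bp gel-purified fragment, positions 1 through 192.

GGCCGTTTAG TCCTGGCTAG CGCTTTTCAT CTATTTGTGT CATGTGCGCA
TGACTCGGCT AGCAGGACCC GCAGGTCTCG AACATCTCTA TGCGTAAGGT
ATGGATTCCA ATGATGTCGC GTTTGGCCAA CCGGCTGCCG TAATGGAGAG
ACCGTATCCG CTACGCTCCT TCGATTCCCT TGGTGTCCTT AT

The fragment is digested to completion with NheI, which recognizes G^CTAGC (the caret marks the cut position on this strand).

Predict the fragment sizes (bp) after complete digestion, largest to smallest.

134, 42, 16 bp

NheI sites (GCTAGC) start at positions 16, 58.
NheI cuts after the first base of each site, so after positions 16, 58.
Linear molecule, 2 cuts → 3 fragments:
  1–16 → 16 bp
  17–58 → 42 bp
  59–192 → 134 bp
Sorted largest to smallest: 134, 42, 16 bp.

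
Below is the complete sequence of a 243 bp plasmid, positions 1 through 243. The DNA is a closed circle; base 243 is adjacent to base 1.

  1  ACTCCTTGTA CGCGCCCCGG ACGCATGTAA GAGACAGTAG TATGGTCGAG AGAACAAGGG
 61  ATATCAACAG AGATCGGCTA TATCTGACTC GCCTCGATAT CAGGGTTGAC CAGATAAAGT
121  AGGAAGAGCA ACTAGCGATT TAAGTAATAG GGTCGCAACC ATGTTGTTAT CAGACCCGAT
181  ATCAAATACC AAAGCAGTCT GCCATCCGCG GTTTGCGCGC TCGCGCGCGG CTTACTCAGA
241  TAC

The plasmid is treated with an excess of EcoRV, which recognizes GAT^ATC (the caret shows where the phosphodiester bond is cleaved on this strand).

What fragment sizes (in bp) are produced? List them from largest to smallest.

EcoRV sites (GATATC) start at positions 60, 96, 178.
EcoRV cuts after base 3 of each site, so after positions 62, 98, 180.
Circular molecule, 3 cuts → 3 fragments:
  63–98 → 36 bp
  99–180 → 82 bp
  181–243 then 1–62 → 63 + 62 = 125 bp
Sorted largest to smallest: 125, 82, 36 bp.

125, 82, 36 bp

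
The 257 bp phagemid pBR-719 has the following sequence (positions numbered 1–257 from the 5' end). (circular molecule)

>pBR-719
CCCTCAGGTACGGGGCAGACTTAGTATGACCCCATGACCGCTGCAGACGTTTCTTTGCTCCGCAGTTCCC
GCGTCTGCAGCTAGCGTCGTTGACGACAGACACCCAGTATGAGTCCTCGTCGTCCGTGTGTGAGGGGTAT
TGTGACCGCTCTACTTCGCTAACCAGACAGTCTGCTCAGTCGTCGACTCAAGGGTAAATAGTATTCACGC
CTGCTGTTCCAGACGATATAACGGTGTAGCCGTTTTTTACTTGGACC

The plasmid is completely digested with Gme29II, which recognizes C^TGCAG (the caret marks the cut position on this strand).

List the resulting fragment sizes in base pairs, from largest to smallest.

223, 34 bp

Gme29II sites (CTGCAG) start at positions 41, 75.
Gme29II cuts after the first base of each site, so after positions 41, 75.
Circular molecule, 2 cuts → 2 fragments:
  42–75 → 34 bp
  76–257 then 1–41 → 182 + 41 = 223 bp
Sorted largest to smallest: 223, 34 bp.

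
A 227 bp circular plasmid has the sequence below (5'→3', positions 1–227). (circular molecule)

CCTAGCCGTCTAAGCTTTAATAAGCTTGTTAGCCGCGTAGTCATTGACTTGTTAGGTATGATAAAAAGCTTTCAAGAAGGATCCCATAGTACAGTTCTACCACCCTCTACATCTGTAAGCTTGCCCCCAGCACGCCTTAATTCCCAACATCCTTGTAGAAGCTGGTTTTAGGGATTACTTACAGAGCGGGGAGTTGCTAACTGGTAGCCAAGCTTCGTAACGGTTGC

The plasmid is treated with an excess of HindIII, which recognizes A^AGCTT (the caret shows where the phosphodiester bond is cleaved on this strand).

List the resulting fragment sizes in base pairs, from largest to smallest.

93, 51, 44, 29, 10 bp

HindIII sites (AAGCTT) start at positions 12, 22, 66, 117, 210.
HindIII cuts after the first base of each site, so after positions 12, 22, 66, 117, 210.
Circular molecule, 5 cuts → 5 fragments:
  13–22 → 10 bp
  23–66 → 44 bp
  67–117 → 51 bp
  118–210 → 93 bp
  211–227 then 1–12 → 17 + 12 = 29 bp
Sorted largest to smallest: 93, 51, 44, 29, 10 bp.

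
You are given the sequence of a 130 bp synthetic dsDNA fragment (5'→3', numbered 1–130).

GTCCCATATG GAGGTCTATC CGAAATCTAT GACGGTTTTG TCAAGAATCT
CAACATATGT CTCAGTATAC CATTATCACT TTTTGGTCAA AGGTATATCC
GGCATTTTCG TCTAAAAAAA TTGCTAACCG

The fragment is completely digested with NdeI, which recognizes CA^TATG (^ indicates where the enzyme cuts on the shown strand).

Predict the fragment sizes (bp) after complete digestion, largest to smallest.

75, 49, 6 bp

NdeI sites (CATATG) start at positions 5, 54.
NdeI cuts after base 2 of each site, so after positions 6, 55.
Linear molecule, 2 cuts → 3 fragments:
  1–6 → 6 bp
  7–55 → 49 bp
  56–130 → 75 bp
Sorted largest to smallest: 75, 49, 6 bp.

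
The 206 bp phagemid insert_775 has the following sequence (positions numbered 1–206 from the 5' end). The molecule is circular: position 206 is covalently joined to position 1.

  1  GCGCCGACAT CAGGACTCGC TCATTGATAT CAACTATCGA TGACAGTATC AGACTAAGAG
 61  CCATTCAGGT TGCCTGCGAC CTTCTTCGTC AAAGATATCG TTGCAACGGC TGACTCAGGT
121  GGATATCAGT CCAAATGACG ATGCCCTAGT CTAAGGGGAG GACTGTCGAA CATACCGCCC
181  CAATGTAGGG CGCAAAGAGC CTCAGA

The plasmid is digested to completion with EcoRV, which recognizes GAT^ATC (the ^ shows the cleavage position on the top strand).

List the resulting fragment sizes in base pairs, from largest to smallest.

110, 68, 28 bp

EcoRV sites (GATATC) start at positions 26, 94, 122.
EcoRV cuts after base 3 of each site, so after positions 28, 96, 124.
Circular molecule, 3 cuts → 3 fragments:
  29–96 → 68 bp
  97–124 → 28 bp
  125–206 then 1–28 → 82 + 28 = 110 bp
Sorted largest to smallest: 110, 68, 28 bp.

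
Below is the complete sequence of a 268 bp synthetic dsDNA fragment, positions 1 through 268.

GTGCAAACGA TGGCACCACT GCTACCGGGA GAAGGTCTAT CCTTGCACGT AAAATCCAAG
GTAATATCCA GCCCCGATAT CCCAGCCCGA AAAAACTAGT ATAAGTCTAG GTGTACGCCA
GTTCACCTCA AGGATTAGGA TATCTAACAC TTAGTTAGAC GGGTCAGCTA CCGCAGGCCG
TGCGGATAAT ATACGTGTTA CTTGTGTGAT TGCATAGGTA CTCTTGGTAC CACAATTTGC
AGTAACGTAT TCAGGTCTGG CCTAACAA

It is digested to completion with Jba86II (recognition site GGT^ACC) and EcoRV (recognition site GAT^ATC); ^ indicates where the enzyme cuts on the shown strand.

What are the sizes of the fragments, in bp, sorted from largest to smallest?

The Jba86II site (GGTACC) starts at position 226.
Jba86II cuts after base 3 of each site, so after position 228.
EcoRV sites (GATATC) start at positions 76, 139.
EcoRV cuts after base 3 of each site, so after positions 78, 141.
Combined cut positions: 78, 141, 228.
Linear molecule, 3 cuts → 4 fragments:
  1–78 → 78 bp
  79–141 → 63 bp
  142–228 → 87 bp
  229–268 → 40 bp
Sorted largest to smallest: 87, 78, 63, 40 bp.

87, 78, 63, 40 bp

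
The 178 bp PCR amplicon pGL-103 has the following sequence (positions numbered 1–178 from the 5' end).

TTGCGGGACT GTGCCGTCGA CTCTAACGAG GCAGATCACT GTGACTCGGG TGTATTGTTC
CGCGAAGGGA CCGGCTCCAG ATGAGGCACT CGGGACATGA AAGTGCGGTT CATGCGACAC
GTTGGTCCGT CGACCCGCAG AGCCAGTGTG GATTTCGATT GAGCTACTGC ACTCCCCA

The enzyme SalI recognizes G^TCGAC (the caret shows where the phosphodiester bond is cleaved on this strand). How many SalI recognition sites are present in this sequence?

2

GTCGAC occurs starting at positions 16, 129.
SalI cuts at 2 sites.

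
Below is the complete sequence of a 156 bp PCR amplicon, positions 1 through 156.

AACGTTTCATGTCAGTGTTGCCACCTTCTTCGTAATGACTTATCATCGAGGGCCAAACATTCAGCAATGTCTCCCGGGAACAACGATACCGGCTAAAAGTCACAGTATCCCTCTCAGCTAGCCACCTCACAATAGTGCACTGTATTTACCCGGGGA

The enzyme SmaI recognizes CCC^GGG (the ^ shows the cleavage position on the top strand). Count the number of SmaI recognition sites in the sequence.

2

CCCGGG occurs starting at positions 73, 149.
SmaI cuts at 2 sites.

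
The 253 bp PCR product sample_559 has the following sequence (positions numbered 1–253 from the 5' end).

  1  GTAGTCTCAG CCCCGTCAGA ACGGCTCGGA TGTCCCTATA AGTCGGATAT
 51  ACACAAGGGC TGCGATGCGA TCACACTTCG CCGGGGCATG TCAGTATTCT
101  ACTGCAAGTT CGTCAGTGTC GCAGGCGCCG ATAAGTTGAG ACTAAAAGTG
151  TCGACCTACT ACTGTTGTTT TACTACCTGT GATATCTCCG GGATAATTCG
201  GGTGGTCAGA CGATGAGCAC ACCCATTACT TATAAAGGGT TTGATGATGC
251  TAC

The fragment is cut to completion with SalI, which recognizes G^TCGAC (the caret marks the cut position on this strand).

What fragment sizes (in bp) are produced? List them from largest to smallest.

The SalI site (GTCGAC) starts at position 150.
SalI cuts after the first base of each site, so after position 150.
Linear molecule, 1 cut → 2 fragments:
  1–150 → 150 bp
  151–253 → 103 bp
Sorted largest to smallest: 150, 103 bp.

150, 103 bp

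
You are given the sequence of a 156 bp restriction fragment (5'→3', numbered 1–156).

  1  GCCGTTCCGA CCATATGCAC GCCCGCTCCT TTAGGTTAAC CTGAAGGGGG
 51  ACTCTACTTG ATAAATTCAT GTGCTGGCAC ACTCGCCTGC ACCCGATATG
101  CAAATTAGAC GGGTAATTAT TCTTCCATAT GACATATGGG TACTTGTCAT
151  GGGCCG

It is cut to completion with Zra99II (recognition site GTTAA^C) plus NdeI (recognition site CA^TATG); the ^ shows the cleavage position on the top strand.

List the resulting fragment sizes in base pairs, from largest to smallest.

The Zra99II site (GTTAAC) starts at position 35.
Zra99II cuts after base 5 of each site (before the last base), so after position 39.
NdeI sites (CATATG) start at positions 12, 126, 133.
NdeI cuts after base 2 of each site, so after positions 13, 127, 134.
Combined cut positions: 13, 39, 127, 134.
Linear molecule, 4 cuts → 5 fragments:
  1–13 → 13 bp
  14–39 → 26 bp
  40–127 → 88 bp
  128–134 → 7 bp
  135–156 → 22 bp
Sorted largest to smallest: 88, 26, 22, 13, 7 bp.

88, 26, 22, 13, 7 bp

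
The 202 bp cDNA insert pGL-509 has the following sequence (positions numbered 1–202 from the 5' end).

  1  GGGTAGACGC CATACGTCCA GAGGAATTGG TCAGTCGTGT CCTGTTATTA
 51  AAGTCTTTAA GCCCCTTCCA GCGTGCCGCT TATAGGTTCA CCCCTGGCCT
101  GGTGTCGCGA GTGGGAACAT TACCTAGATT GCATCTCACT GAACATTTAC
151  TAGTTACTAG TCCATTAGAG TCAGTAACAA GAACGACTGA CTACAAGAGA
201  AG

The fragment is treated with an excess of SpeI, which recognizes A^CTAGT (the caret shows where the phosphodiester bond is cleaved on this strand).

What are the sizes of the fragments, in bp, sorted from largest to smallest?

SpeI sites (ACTAGT) start at positions 149, 156.
SpeI cuts after the first base of each site, so after positions 149, 156.
Linear molecule, 2 cuts → 3 fragments:
  1–149 → 149 bp
  150–156 → 7 bp
  157–202 → 46 bp
Sorted largest to smallest: 149, 46, 7 bp.

149, 46, 7 bp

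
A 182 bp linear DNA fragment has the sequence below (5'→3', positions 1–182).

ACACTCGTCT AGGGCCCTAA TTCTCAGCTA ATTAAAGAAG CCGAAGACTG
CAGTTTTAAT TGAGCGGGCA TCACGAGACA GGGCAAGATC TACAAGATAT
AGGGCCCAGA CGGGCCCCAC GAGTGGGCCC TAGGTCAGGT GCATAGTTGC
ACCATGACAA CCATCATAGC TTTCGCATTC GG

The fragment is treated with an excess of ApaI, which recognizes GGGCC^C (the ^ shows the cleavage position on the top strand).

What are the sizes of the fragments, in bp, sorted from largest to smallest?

ApaI sites (GGGCCC) start at positions 12, 102, 112, 125.
ApaI cuts after base 5 of each site (before the last base), so after positions 16, 106, 116, 129.
Linear molecule, 4 cuts → 5 fragments:
  1–16 → 16 bp
  17–106 → 90 bp
  107–116 → 10 bp
  117–129 → 13 bp
  130–182 → 53 bp
Sorted largest to smallest: 90, 53, 16, 13, 10 bp.

90, 53, 16, 13, 10 bp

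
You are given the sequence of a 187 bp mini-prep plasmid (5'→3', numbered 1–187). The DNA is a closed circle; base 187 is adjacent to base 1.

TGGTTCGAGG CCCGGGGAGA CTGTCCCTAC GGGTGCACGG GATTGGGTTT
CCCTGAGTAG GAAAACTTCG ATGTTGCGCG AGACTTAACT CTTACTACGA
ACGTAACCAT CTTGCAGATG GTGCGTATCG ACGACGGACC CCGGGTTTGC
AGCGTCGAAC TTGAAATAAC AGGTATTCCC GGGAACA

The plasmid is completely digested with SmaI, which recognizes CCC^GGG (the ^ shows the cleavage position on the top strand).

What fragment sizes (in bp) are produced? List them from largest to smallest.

SmaI sites (CCCGGG) start at positions 11, 140, 178.
SmaI cuts after base 3 of each site, so after positions 13, 142, 180.
Circular molecule, 3 cuts → 3 fragments:
  14–142 → 129 bp
  143–180 → 38 bp
  181–187 then 1–13 → 7 + 13 = 20 bp
Sorted largest to smallest: 129, 38, 20 bp.

129, 38, 20 bp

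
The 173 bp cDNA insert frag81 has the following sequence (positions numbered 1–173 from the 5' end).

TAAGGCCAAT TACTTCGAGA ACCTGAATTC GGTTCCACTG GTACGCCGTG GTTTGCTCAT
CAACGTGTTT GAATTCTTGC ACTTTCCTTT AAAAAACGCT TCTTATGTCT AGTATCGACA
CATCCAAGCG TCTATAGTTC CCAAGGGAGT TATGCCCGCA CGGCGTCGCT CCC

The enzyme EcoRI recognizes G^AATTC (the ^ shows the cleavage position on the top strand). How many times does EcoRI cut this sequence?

2

GAATTC occurs starting at positions 25, 71.
EcoRI cuts at 2 sites.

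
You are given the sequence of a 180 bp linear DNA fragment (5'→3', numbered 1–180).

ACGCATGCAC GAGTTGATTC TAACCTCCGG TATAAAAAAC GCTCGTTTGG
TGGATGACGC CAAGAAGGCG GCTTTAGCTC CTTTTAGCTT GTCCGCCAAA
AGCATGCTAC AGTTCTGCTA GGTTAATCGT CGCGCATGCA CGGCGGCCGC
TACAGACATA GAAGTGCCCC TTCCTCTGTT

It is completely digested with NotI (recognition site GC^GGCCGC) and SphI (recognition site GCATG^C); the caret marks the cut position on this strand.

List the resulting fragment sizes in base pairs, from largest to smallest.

The NotI site (GCGGCCGC) starts at position 143.
NotI cuts after base 2 of each site, so after position 144.
SphI sites (GCATGC) start at positions 3, 102, 134.
SphI cuts after base 5 of each site (before the last base), so after positions 7, 106, 138.
Combined cut positions: 7, 106, 138, 144.
Linear molecule, 4 cuts → 5 fragments:
  1–7 → 7 bp
  8–106 → 99 bp
  107–138 → 32 bp
  139–144 → 6 bp
  145–180 → 36 bp
Sorted largest to smallest: 99, 36, 32, 7, 6 bp.

99, 36, 32, 7, 6 bp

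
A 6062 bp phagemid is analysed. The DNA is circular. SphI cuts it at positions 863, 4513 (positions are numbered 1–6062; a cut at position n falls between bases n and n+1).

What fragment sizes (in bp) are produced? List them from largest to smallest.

Circular molecule, 2 cuts → 2 fragments:
  4513 − 863 = 3650 bp
  wrap: 6062 − 4513 + 863 = 2412 bp
Sorted largest to smallest: 3650, 2412 bp.

3650, 2412 bp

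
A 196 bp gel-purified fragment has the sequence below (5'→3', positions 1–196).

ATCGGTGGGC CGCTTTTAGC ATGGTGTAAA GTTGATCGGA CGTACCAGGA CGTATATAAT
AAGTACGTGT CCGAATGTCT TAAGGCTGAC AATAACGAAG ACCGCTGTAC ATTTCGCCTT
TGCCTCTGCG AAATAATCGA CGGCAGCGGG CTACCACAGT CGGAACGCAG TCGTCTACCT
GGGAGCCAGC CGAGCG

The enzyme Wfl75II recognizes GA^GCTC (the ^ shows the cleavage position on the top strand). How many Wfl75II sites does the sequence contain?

0

No occurrence of GAGCTC is present in the sequence.
Wfl75II does not cut: 0 sites.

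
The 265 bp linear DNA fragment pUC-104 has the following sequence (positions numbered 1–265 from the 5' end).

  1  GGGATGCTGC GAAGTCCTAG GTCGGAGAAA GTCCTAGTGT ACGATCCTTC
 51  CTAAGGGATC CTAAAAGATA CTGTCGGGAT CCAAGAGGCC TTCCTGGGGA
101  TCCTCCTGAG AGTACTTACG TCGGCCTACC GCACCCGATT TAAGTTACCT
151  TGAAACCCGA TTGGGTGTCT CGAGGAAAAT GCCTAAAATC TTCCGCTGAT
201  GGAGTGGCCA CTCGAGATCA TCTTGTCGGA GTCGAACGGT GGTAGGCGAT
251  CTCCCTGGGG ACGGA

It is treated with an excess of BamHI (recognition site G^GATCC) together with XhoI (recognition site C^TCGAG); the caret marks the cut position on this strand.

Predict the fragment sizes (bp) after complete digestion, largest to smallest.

BamHI sites (GGATCC) start at positions 56, 77, 98.
BamHI cuts after the first base of each site, so after positions 56, 77, 98.
XhoI sites (CTCGAG) start at positions 169, 211.
XhoI cuts after the first base of each site, so after positions 169, 211.
Combined cut positions: 56, 77, 98, 169, 211.
Linear molecule, 5 cuts → 6 fragments:
  1–56 → 56 bp
  57–77 → 21 bp
  78–98 → 21 bp
  99–169 → 71 bp
  170–211 → 42 bp
  212–265 → 54 bp
Sorted largest to smallest: 71, 56, 54, 42, 21, 21 bp.

71, 56, 54, 42, 21, 21 bp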